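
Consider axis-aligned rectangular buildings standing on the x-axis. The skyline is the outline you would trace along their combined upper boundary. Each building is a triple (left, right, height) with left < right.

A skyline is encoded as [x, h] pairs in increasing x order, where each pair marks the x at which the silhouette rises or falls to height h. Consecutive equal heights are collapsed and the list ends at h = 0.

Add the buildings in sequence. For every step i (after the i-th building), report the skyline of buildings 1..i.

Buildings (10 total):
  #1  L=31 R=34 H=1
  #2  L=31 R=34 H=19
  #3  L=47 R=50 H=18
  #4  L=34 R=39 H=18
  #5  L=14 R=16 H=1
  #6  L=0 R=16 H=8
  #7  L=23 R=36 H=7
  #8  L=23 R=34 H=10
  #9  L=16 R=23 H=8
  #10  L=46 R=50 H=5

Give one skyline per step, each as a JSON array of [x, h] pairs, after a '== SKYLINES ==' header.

== SKYLINES ==
[[31,1],[34,0]]
[[31,19],[34,0]]
[[31,19],[34,0],[47,18],[50,0]]
[[31,19],[34,18],[39,0],[47,18],[50,0]]
[[14,1],[16,0],[31,19],[34,18],[39,0],[47,18],[50,0]]
[[0,8],[16,0],[31,19],[34,18],[39,0],[47,18],[50,0]]
[[0,8],[16,0],[23,7],[31,19],[34,18],[39,0],[47,18],[50,0]]
[[0,8],[16,0],[23,10],[31,19],[34,18],[39,0],[47,18],[50,0]]
[[0,8],[23,10],[31,19],[34,18],[39,0],[47,18],[50,0]]
[[0,8],[23,10],[31,19],[34,18],[39,0],[46,5],[47,18],[50,0]]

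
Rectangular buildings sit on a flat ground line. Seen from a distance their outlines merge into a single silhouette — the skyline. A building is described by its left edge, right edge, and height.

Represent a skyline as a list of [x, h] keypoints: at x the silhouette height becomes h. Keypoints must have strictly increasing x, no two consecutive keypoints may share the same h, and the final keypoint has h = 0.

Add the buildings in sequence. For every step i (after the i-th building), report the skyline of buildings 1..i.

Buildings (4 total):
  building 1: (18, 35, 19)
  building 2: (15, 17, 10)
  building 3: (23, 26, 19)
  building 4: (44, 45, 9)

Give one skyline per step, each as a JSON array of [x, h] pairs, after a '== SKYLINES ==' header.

== SKYLINES ==
[[18,19],[35,0]]
[[15,10],[17,0],[18,19],[35,0]]
[[15,10],[17,0],[18,19],[35,0]]
[[15,10],[17,0],[18,19],[35,0],[44,9],[45,0]]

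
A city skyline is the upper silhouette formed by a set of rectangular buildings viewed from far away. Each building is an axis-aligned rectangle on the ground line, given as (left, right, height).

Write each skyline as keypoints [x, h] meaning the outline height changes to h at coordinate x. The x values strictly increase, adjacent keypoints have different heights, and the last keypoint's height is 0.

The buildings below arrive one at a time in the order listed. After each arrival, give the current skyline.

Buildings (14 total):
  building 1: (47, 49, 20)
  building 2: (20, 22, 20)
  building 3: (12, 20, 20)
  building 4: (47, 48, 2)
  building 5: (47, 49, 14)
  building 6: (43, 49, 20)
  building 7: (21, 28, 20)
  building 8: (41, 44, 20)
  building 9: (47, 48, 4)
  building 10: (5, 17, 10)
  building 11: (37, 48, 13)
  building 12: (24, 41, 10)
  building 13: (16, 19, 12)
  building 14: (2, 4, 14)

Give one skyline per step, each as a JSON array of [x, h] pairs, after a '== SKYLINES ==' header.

== SKYLINES ==
[[47,20],[49,0]]
[[20,20],[22,0],[47,20],[49,0]]
[[12,20],[22,0],[47,20],[49,0]]
[[12,20],[22,0],[47,20],[49,0]]
[[12,20],[22,0],[47,20],[49,0]]
[[12,20],[22,0],[43,20],[49,0]]
[[12,20],[28,0],[43,20],[49,0]]
[[12,20],[28,0],[41,20],[49,0]]
[[12,20],[28,0],[41,20],[49,0]]
[[5,10],[12,20],[28,0],[41,20],[49,0]]
[[5,10],[12,20],[28,0],[37,13],[41,20],[49,0]]
[[5,10],[12,20],[28,10],[37,13],[41,20],[49,0]]
[[5,10],[12,20],[28,10],[37,13],[41,20],[49,0]]
[[2,14],[4,0],[5,10],[12,20],[28,10],[37,13],[41,20],[49,0]]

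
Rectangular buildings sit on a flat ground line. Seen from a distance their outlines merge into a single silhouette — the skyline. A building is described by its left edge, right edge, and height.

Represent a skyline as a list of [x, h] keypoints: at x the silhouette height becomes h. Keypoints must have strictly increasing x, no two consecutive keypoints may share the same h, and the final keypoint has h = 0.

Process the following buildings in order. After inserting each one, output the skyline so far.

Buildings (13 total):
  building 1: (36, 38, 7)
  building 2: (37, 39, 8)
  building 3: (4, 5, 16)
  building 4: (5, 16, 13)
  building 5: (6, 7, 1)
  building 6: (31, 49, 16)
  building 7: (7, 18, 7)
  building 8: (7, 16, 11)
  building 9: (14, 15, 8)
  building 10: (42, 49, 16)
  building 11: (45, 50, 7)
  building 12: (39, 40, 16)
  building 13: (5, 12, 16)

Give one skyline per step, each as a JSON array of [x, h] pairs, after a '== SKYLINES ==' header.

== SKYLINES ==
[[36,7],[38,0]]
[[36,7],[37,8],[39,0]]
[[4,16],[5,0],[36,7],[37,8],[39,0]]
[[4,16],[5,13],[16,0],[36,7],[37,8],[39,0]]
[[4,16],[5,13],[16,0],[36,7],[37,8],[39,0]]
[[4,16],[5,13],[16,0],[31,16],[49,0]]
[[4,16],[5,13],[16,7],[18,0],[31,16],[49,0]]
[[4,16],[5,13],[16,7],[18,0],[31,16],[49,0]]
[[4,16],[5,13],[16,7],[18,0],[31,16],[49,0]]
[[4,16],[5,13],[16,7],[18,0],[31,16],[49,0]]
[[4,16],[5,13],[16,7],[18,0],[31,16],[49,7],[50,0]]
[[4,16],[5,13],[16,7],[18,0],[31,16],[49,7],[50,0]]
[[4,16],[12,13],[16,7],[18,0],[31,16],[49,7],[50,0]]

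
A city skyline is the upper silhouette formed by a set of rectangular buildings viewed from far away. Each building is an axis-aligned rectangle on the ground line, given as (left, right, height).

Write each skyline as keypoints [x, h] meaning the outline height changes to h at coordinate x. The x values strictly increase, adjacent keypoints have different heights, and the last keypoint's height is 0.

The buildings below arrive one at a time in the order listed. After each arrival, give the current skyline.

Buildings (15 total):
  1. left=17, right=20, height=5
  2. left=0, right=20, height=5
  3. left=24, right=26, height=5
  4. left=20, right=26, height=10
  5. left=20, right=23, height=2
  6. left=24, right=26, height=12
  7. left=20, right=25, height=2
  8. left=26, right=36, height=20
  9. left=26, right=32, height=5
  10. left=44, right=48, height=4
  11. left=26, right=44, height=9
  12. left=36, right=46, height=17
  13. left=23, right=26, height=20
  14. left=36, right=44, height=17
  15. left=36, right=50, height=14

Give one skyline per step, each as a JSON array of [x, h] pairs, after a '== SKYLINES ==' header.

== SKYLINES ==
[[17,5],[20,0]]
[[0,5],[20,0]]
[[0,5],[20,0],[24,5],[26,0]]
[[0,5],[20,10],[26,0]]
[[0,5],[20,10],[26,0]]
[[0,5],[20,10],[24,12],[26,0]]
[[0,5],[20,10],[24,12],[26,0]]
[[0,5],[20,10],[24,12],[26,20],[36,0]]
[[0,5],[20,10],[24,12],[26,20],[36,0]]
[[0,5],[20,10],[24,12],[26,20],[36,0],[44,4],[48,0]]
[[0,5],[20,10],[24,12],[26,20],[36,9],[44,4],[48,0]]
[[0,5],[20,10],[24,12],[26,20],[36,17],[46,4],[48,0]]
[[0,5],[20,10],[23,20],[36,17],[46,4],[48,0]]
[[0,5],[20,10],[23,20],[36,17],[46,4],[48,0]]
[[0,5],[20,10],[23,20],[36,17],[46,14],[50,0]]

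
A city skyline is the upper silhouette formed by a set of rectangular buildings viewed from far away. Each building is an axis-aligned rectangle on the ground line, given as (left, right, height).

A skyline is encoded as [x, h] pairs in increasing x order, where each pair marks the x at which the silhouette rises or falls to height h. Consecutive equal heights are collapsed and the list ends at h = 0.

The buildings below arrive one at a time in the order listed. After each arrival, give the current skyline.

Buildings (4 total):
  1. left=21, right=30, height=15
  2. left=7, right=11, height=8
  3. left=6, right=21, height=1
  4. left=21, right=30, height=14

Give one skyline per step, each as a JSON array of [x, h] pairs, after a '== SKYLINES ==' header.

== SKYLINES ==
[[21,15],[30,0]]
[[7,8],[11,0],[21,15],[30,0]]
[[6,1],[7,8],[11,1],[21,15],[30,0]]
[[6,1],[7,8],[11,1],[21,15],[30,0]]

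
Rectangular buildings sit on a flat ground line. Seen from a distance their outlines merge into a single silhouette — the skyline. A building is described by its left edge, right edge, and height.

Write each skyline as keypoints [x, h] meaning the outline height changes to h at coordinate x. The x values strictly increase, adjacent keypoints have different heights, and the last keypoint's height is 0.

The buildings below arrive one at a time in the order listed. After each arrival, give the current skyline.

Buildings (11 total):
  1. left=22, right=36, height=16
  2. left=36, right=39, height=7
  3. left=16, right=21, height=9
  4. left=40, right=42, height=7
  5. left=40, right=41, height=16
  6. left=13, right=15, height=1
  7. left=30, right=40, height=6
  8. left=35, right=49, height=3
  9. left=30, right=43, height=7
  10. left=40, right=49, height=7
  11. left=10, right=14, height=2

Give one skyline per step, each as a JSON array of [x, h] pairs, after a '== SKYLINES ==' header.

== SKYLINES ==
[[22,16],[36,0]]
[[22,16],[36,7],[39,0]]
[[16,9],[21,0],[22,16],[36,7],[39,0]]
[[16,9],[21,0],[22,16],[36,7],[39,0],[40,7],[42,0]]
[[16,9],[21,0],[22,16],[36,7],[39,0],[40,16],[41,7],[42,0]]
[[13,1],[15,0],[16,9],[21,0],[22,16],[36,7],[39,0],[40,16],[41,7],[42,0]]
[[13,1],[15,0],[16,9],[21,0],[22,16],[36,7],[39,6],[40,16],[41,7],[42,0]]
[[13,1],[15,0],[16,9],[21,0],[22,16],[36,7],[39,6],[40,16],[41,7],[42,3],[49,0]]
[[13,1],[15,0],[16,9],[21,0],[22,16],[36,7],[40,16],[41,7],[43,3],[49,0]]
[[13,1],[15,0],[16,9],[21,0],[22,16],[36,7],[40,16],[41,7],[49,0]]
[[10,2],[14,1],[15,0],[16,9],[21,0],[22,16],[36,7],[40,16],[41,7],[49,0]]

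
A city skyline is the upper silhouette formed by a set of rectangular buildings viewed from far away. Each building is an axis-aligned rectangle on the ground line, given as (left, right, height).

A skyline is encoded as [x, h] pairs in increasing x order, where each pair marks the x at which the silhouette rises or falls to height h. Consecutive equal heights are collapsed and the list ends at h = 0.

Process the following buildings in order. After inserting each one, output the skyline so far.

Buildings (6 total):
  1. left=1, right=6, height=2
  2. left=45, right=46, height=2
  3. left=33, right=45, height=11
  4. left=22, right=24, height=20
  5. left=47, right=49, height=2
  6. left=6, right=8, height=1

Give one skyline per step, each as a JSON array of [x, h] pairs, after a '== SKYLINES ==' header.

== SKYLINES ==
[[1,2],[6,0]]
[[1,2],[6,0],[45,2],[46,0]]
[[1,2],[6,0],[33,11],[45,2],[46,0]]
[[1,2],[6,0],[22,20],[24,0],[33,11],[45,2],[46,0]]
[[1,2],[6,0],[22,20],[24,0],[33,11],[45,2],[46,0],[47,2],[49,0]]
[[1,2],[6,1],[8,0],[22,20],[24,0],[33,11],[45,2],[46,0],[47,2],[49,0]]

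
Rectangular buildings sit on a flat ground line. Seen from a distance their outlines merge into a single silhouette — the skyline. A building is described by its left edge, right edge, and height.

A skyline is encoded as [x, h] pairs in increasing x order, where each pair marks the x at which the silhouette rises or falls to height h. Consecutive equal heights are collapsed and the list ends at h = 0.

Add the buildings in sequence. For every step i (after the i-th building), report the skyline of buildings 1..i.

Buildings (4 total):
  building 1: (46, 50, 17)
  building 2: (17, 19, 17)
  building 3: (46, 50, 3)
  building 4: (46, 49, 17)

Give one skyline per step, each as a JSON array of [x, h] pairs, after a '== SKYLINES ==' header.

== SKYLINES ==
[[46,17],[50,0]]
[[17,17],[19,0],[46,17],[50,0]]
[[17,17],[19,0],[46,17],[50,0]]
[[17,17],[19,0],[46,17],[50,0]]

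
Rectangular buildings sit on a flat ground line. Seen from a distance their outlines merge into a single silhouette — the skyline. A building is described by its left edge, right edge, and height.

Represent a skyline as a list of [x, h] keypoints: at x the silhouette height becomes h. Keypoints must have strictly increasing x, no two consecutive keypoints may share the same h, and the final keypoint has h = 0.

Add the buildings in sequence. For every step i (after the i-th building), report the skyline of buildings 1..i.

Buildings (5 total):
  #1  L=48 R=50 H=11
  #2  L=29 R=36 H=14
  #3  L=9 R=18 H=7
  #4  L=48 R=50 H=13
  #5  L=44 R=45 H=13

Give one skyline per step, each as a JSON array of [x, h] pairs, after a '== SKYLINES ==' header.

== SKYLINES ==
[[48,11],[50,0]]
[[29,14],[36,0],[48,11],[50,0]]
[[9,7],[18,0],[29,14],[36,0],[48,11],[50,0]]
[[9,7],[18,0],[29,14],[36,0],[48,13],[50,0]]
[[9,7],[18,0],[29,14],[36,0],[44,13],[45,0],[48,13],[50,0]]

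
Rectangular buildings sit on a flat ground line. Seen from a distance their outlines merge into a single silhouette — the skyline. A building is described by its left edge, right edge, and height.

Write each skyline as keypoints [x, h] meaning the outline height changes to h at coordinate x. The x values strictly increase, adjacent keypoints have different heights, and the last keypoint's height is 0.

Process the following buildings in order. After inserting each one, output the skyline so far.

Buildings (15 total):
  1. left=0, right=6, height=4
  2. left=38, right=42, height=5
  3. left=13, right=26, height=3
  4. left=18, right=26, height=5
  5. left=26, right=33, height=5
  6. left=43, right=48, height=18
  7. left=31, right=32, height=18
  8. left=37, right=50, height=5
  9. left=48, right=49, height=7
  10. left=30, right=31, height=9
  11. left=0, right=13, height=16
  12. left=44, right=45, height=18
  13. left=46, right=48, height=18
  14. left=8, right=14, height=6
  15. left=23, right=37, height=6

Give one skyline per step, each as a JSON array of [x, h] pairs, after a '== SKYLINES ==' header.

== SKYLINES ==
[[0,4],[6,0]]
[[0,4],[6,0],[38,5],[42,0]]
[[0,4],[6,0],[13,3],[26,0],[38,5],[42,0]]
[[0,4],[6,0],[13,3],[18,5],[26,0],[38,5],[42,0]]
[[0,4],[6,0],[13,3],[18,5],[33,0],[38,5],[42,0]]
[[0,4],[6,0],[13,3],[18,5],[33,0],[38,5],[42,0],[43,18],[48,0]]
[[0,4],[6,0],[13,3],[18,5],[31,18],[32,5],[33,0],[38,5],[42,0],[43,18],[48,0]]
[[0,4],[6,0],[13,3],[18,5],[31,18],[32,5],[33,0],[37,5],[43,18],[48,5],[50,0]]
[[0,4],[6,0],[13,3],[18,5],[31,18],[32,5],[33,0],[37,5],[43,18],[48,7],[49,5],[50,0]]
[[0,4],[6,0],[13,3],[18,5],[30,9],[31,18],[32,5],[33,0],[37,5],[43,18],[48,7],[49,5],[50,0]]
[[0,16],[13,3],[18,5],[30,9],[31,18],[32,5],[33,0],[37,5],[43,18],[48,7],[49,5],[50,0]]
[[0,16],[13,3],[18,5],[30,9],[31,18],[32,5],[33,0],[37,5],[43,18],[48,7],[49,5],[50,0]]
[[0,16],[13,3],[18,5],[30,9],[31,18],[32,5],[33,0],[37,5],[43,18],[48,7],[49,5],[50,0]]
[[0,16],[13,6],[14,3],[18,5],[30,9],[31,18],[32,5],[33,0],[37,5],[43,18],[48,7],[49,5],[50,0]]
[[0,16],[13,6],[14,3],[18,5],[23,6],[30,9],[31,18],[32,6],[37,5],[43,18],[48,7],[49,5],[50,0]]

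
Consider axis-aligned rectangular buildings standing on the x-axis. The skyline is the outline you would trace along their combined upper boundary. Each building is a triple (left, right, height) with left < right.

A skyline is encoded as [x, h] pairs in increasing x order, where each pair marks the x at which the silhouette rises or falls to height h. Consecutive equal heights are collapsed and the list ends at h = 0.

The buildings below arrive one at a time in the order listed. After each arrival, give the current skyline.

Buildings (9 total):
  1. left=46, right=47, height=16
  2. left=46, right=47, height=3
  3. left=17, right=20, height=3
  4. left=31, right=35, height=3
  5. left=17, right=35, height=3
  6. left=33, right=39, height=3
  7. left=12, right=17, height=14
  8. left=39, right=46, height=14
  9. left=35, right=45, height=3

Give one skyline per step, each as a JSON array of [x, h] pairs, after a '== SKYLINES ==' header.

== SKYLINES ==
[[46,16],[47,0]]
[[46,16],[47,0]]
[[17,3],[20,0],[46,16],[47,0]]
[[17,3],[20,0],[31,3],[35,0],[46,16],[47,0]]
[[17,3],[35,0],[46,16],[47,0]]
[[17,3],[39,0],[46,16],[47,0]]
[[12,14],[17,3],[39,0],[46,16],[47,0]]
[[12,14],[17,3],[39,14],[46,16],[47,0]]
[[12,14],[17,3],[39,14],[46,16],[47,0]]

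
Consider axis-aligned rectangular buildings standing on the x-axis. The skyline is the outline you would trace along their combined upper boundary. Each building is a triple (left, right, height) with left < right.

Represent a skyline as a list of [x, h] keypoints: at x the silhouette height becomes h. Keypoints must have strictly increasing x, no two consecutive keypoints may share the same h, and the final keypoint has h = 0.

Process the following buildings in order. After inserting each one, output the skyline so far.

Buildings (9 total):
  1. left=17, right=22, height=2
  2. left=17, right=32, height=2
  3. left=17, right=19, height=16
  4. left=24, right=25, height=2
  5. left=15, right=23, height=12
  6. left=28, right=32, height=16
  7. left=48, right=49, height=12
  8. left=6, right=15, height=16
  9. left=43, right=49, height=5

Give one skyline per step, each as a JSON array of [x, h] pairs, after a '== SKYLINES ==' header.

== SKYLINES ==
[[17,2],[22,0]]
[[17,2],[32,0]]
[[17,16],[19,2],[32,0]]
[[17,16],[19,2],[32,0]]
[[15,12],[17,16],[19,12],[23,2],[32,0]]
[[15,12],[17,16],[19,12],[23,2],[28,16],[32,0]]
[[15,12],[17,16],[19,12],[23,2],[28,16],[32,0],[48,12],[49,0]]
[[6,16],[15,12],[17,16],[19,12],[23,2],[28,16],[32,0],[48,12],[49,0]]
[[6,16],[15,12],[17,16],[19,12],[23,2],[28,16],[32,0],[43,5],[48,12],[49,0]]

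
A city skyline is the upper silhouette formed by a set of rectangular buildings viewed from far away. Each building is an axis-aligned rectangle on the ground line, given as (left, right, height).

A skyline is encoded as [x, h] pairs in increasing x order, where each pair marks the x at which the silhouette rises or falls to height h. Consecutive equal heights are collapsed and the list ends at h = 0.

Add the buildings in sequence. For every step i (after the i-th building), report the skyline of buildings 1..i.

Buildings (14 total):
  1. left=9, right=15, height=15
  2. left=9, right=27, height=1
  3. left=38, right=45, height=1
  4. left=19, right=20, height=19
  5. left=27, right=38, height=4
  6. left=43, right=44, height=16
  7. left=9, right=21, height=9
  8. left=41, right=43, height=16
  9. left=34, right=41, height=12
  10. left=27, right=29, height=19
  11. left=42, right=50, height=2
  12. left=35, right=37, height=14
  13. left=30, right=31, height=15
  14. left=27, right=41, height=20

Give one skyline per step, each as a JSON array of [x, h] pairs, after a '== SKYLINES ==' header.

== SKYLINES ==
[[9,15],[15,0]]
[[9,15],[15,1],[27,0]]
[[9,15],[15,1],[27,0],[38,1],[45,0]]
[[9,15],[15,1],[19,19],[20,1],[27,0],[38,1],[45,0]]
[[9,15],[15,1],[19,19],[20,1],[27,4],[38,1],[45,0]]
[[9,15],[15,1],[19,19],[20,1],[27,4],[38,1],[43,16],[44,1],[45,0]]
[[9,15],[15,9],[19,19],[20,9],[21,1],[27,4],[38,1],[43,16],[44,1],[45,0]]
[[9,15],[15,9],[19,19],[20,9],[21,1],[27,4],[38,1],[41,16],[44,1],[45,0]]
[[9,15],[15,9],[19,19],[20,9],[21,1],[27,4],[34,12],[41,16],[44,1],[45,0]]
[[9,15],[15,9],[19,19],[20,9],[21,1],[27,19],[29,4],[34,12],[41,16],[44,1],[45,0]]
[[9,15],[15,9],[19,19],[20,9],[21,1],[27,19],[29,4],[34,12],[41,16],[44,2],[50,0]]
[[9,15],[15,9],[19,19],[20,9],[21,1],[27,19],[29,4],[34,12],[35,14],[37,12],[41,16],[44,2],[50,0]]
[[9,15],[15,9],[19,19],[20,9],[21,1],[27,19],[29,4],[30,15],[31,4],[34,12],[35,14],[37,12],[41,16],[44,2],[50,0]]
[[9,15],[15,9],[19,19],[20,9],[21,1],[27,20],[41,16],[44,2],[50,0]]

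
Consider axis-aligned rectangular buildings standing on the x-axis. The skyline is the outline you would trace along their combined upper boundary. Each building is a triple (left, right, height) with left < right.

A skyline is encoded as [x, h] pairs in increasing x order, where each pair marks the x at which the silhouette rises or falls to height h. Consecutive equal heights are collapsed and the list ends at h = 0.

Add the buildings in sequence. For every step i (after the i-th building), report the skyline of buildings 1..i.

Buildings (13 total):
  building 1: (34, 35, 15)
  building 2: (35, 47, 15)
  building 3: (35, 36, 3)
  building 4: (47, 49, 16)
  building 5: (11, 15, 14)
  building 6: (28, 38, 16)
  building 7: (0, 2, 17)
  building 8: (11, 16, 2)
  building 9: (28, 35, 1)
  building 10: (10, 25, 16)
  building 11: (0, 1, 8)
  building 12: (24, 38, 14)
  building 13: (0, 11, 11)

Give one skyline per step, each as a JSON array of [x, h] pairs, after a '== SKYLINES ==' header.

== SKYLINES ==
[[34,15],[35,0]]
[[34,15],[47,0]]
[[34,15],[47,0]]
[[34,15],[47,16],[49,0]]
[[11,14],[15,0],[34,15],[47,16],[49,0]]
[[11,14],[15,0],[28,16],[38,15],[47,16],[49,0]]
[[0,17],[2,0],[11,14],[15,0],[28,16],[38,15],[47,16],[49,0]]
[[0,17],[2,0],[11,14],[15,2],[16,0],[28,16],[38,15],[47,16],[49,0]]
[[0,17],[2,0],[11,14],[15,2],[16,0],[28,16],[38,15],[47,16],[49,0]]
[[0,17],[2,0],[10,16],[25,0],[28,16],[38,15],[47,16],[49,0]]
[[0,17],[2,0],[10,16],[25,0],[28,16],[38,15],[47,16],[49,0]]
[[0,17],[2,0],[10,16],[25,14],[28,16],[38,15],[47,16],[49,0]]
[[0,17],[2,11],[10,16],[25,14],[28,16],[38,15],[47,16],[49,0]]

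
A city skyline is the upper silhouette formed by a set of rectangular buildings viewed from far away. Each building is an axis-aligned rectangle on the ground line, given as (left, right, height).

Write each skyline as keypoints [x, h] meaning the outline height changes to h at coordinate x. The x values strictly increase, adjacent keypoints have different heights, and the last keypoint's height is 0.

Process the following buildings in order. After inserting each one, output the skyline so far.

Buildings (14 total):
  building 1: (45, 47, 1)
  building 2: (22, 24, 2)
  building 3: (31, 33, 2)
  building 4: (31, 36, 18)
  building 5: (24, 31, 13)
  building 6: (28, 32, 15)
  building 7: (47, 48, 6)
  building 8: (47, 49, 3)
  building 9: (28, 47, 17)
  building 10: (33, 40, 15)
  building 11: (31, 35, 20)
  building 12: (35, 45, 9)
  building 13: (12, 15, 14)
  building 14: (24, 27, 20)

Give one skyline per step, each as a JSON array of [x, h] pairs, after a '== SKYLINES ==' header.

== SKYLINES ==
[[45,1],[47,0]]
[[22,2],[24,0],[45,1],[47,0]]
[[22,2],[24,0],[31,2],[33,0],[45,1],[47,0]]
[[22,2],[24,0],[31,18],[36,0],[45,1],[47,0]]
[[22,2],[24,13],[31,18],[36,0],[45,1],[47,0]]
[[22,2],[24,13],[28,15],[31,18],[36,0],[45,1],[47,0]]
[[22,2],[24,13],[28,15],[31,18],[36,0],[45,1],[47,6],[48,0]]
[[22,2],[24,13],[28,15],[31,18],[36,0],[45,1],[47,6],[48,3],[49,0]]
[[22,2],[24,13],[28,17],[31,18],[36,17],[47,6],[48,3],[49,0]]
[[22,2],[24,13],[28,17],[31,18],[36,17],[47,6],[48,3],[49,0]]
[[22,2],[24,13],[28,17],[31,20],[35,18],[36,17],[47,6],[48,3],[49,0]]
[[22,2],[24,13],[28,17],[31,20],[35,18],[36,17],[47,6],[48,3],[49,0]]
[[12,14],[15,0],[22,2],[24,13],[28,17],[31,20],[35,18],[36,17],[47,6],[48,3],[49,0]]
[[12,14],[15,0],[22,2],[24,20],[27,13],[28,17],[31,20],[35,18],[36,17],[47,6],[48,3],[49,0]]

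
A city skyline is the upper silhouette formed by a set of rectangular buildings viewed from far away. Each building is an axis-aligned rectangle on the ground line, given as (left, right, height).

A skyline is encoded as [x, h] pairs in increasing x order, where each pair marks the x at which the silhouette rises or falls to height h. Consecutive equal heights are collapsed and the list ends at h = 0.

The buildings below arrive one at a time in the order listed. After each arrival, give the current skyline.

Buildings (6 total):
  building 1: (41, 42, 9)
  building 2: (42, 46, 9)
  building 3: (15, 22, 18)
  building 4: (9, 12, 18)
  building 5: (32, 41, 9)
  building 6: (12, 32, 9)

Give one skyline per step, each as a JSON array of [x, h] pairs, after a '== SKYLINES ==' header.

== SKYLINES ==
[[41,9],[42,0]]
[[41,9],[46,0]]
[[15,18],[22,0],[41,9],[46,0]]
[[9,18],[12,0],[15,18],[22,0],[41,9],[46,0]]
[[9,18],[12,0],[15,18],[22,0],[32,9],[46,0]]
[[9,18],[12,9],[15,18],[22,9],[46,0]]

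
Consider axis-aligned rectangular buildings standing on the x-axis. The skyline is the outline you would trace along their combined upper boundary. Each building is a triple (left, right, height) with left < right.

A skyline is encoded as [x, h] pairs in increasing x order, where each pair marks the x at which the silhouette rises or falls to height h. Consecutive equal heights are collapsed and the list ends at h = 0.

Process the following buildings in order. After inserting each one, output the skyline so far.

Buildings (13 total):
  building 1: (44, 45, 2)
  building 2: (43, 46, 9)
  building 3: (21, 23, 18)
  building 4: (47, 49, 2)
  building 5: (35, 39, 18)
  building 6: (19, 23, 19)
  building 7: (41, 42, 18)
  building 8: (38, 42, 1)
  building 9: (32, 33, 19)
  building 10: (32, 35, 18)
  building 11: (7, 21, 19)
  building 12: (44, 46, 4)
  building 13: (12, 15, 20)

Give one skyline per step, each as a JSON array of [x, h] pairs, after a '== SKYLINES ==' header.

== SKYLINES ==
[[44,2],[45,0]]
[[43,9],[46,0]]
[[21,18],[23,0],[43,9],[46,0]]
[[21,18],[23,0],[43,9],[46,0],[47,2],[49,0]]
[[21,18],[23,0],[35,18],[39,0],[43,9],[46,0],[47,2],[49,0]]
[[19,19],[23,0],[35,18],[39,0],[43,9],[46,0],[47,2],[49,0]]
[[19,19],[23,0],[35,18],[39,0],[41,18],[42,0],[43,9],[46,0],[47,2],[49,0]]
[[19,19],[23,0],[35,18],[39,1],[41,18],[42,0],[43,9],[46,0],[47,2],[49,0]]
[[19,19],[23,0],[32,19],[33,0],[35,18],[39,1],[41,18],[42,0],[43,9],[46,0],[47,2],[49,0]]
[[19,19],[23,0],[32,19],[33,18],[39,1],[41,18],[42,0],[43,9],[46,0],[47,2],[49,0]]
[[7,19],[23,0],[32,19],[33,18],[39,1],[41,18],[42,0],[43,9],[46,0],[47,2],[49,0]]
[[7,19],[23,0],[32,19],[33,18],[39,1],[41,18],[42,0],[43,9],[46,0],[47,2],[49,0]]
[[7,19],[12,20],[15,19],[23,0],[32,19],[33,18],[39,1],[41,18],[42,0],[43,9],[46,0],[47,2],[49,0]]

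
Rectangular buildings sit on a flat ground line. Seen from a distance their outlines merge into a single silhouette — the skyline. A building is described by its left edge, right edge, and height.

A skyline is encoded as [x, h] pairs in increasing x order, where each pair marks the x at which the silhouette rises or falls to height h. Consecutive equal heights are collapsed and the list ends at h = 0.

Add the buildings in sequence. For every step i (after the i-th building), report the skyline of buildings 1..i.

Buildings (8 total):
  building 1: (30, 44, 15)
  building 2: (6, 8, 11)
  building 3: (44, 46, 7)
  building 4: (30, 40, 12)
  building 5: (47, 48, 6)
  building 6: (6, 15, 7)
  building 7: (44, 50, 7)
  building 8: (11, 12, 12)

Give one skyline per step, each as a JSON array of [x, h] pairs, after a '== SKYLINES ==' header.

== SKYLINES ==
[[30,15],[44,0]]
[[6,11],[8,0],[30,15],[44,0]]
[[6,11],[8,0],[30,15],[44,7],[46,0]]
[[6,11],[8,0],[30,15],[44,7],[46,0]]
[[6,11],[8,0],[30,15],[44,7],[46,0],[47,6],[48,0]]
[[6,11],[8,7],[15,0],[30,15],[44,7],[46,0],[47,6],[48,0]]
[[6,11],[8,7],[15,0],[30,15],[44,7],[50,0]]
[[6,11],[8,7],[11,12],[12,7],[15,0],[30,15],[44,7],[50,0]]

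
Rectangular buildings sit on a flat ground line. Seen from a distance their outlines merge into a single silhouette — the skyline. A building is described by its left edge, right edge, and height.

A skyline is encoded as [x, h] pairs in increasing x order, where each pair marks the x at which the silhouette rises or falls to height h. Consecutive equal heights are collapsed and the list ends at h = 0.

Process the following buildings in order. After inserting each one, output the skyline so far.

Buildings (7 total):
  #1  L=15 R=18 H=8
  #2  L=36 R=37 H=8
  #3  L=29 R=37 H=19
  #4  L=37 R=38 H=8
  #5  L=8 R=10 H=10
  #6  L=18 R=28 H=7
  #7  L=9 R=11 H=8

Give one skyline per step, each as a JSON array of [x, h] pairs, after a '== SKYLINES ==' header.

== SKYLINES ==
[[15,8],[18,0]]
[[15,8],[18,0],[36,8],[37,0]]
[[15,8],[18,0],[29,19],[37,0]]
[[15,8],[18,0],[29,19],[37,8],[38,0]]
[[8,10],[10,0],[15,8],[18,0],[29,19],[37,8],[38,0]]
[[8,10],[10,0],[15,8],[18,7],[28,0],[29,19],[37,8],[38,0]]
[[8,10],[10,8],[11,0],[15,8],[18,7],[28,0],[29,19],[37,8],[38,0]]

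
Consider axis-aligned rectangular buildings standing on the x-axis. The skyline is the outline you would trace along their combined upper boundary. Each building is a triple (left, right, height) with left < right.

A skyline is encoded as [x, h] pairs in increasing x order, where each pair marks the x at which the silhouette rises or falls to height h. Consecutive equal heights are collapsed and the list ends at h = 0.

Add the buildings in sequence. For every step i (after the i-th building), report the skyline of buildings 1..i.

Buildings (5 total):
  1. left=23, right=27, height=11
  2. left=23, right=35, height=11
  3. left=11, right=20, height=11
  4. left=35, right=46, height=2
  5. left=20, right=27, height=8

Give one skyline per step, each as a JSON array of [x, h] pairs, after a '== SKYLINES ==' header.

== SKYLINES ==
[[23,11],[27,0]]
[[23,11],[35,0]]
[[11,11],[20,0],[23,11],[35,0]]
[[11,11],[20,0],[23,11],[35,2],[46,0]]
[[11,11],[20,8],[23,11],[35,2],[46,0]]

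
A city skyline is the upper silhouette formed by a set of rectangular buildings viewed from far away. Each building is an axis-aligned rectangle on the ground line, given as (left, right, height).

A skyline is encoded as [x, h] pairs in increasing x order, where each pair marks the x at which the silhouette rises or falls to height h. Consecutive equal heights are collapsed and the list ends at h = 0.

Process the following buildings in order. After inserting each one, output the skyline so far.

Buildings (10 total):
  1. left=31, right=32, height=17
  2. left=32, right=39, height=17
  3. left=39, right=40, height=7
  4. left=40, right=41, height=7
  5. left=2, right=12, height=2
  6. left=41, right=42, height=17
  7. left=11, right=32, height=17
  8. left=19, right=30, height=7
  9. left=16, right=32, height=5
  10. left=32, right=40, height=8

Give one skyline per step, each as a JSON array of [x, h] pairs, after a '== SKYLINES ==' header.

== SKYLINES ==
[[31,17],[32,0]]
[[31,17],[39,0]]
[[31,17],[39,7],[40,0]]
[[31,17],[39,7],[41,0]]
[[2,2],[12,0],[31,17],[39,7],[41,0]]
[[2,2],[12,0],[31,17],[39,7],[41,17],[42,0]]
[[2,2],[11,17],[39,7],[41,17],[42,0]]
[[2,2],[11,17],[39,7],[41,17],[42,0]]
[[2,2],[11,17],[39,7],[41,17],[42,0]]
[[2,2],[11,17],[39,8],[40,7],[41,17],[42,0]]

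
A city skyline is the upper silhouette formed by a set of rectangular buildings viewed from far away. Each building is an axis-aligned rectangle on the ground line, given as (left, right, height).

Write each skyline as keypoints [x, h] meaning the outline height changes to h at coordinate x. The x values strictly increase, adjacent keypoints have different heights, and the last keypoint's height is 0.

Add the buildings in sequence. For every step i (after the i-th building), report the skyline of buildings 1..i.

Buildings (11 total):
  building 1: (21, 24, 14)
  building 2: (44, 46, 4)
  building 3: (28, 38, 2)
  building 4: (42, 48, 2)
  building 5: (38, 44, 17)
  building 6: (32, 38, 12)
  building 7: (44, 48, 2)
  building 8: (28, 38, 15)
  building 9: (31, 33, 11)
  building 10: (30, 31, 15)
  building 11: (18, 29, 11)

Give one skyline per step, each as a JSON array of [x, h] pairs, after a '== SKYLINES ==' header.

== SKYLINES ==
[[21,14],[24,0]]
[[21,14],[24,0],[44,4],[46,0]]
[[21,14],[24,0],[28,2],[38,0],[44,4],[46,0]]
[[21,14],[24,0],[28,2],[38,0],[42,2],[44,4],[46,2],[48,0]]
[[21,14],[24,0],[28,2],[38,17],[44,4],[46,2],[48,0]]
[[21,14],[24,0],[28,2],[32,12],[38,17],[44,4],[46,2],[48,0]]
[[21,14],[24,0],[28,2],[32,12],[38,17],[44,4],[46,2],[48,0]]
[[21,14],[24,0],[28,15],[38,17],[44,4],[46,2],[48,0]]
[[21,14],[24,0],[28,15],[38,17],[44,4],[46,2],[48,0]]
[[21,14],[24,0],[28,15],[38,17],[44,4],[46,2],[48,0]]
[[18,11],[21,14],[24,11],[28,15],[38,17],[44,4],[46,2],[48,0]]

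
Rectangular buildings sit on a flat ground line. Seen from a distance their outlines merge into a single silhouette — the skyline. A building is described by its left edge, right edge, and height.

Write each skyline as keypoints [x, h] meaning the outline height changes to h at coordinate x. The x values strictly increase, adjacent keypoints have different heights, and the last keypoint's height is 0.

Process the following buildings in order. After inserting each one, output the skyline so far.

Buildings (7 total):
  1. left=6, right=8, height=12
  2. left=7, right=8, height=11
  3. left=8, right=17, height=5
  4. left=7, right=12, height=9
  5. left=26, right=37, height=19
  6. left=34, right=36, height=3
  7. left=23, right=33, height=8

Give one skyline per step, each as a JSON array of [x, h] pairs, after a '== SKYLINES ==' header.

== SKYLINES ==
[[6,12],[8,0]]
[[6,12],[8,0]]
[[6,12],[8,5],[17,0]]
[[6,12],[8,9],[12,5],[17,0]]
[[6,12],[8,9],[12,5],[17,0],[26,19],[37,0]]
[[6,12],[8,9],[12,5],[17,0],[26,19],[37,0]]
[[6,12],[8,9],[12,5],[17,0],[23,8],[26,19],[37,0]]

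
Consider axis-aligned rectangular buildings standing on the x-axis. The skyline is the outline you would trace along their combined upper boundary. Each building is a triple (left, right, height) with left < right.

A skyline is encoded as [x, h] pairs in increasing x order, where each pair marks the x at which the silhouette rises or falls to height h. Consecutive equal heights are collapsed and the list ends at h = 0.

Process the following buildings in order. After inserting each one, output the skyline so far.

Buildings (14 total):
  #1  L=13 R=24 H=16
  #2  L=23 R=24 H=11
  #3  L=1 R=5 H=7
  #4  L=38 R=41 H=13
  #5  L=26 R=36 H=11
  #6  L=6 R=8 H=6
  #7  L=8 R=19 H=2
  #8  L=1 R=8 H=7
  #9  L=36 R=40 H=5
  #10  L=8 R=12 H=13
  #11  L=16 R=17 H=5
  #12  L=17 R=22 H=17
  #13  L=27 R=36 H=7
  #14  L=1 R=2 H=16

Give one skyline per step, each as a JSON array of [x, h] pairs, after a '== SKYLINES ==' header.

== SKYLINES ==
[[13,16],[24,0]]
[[13,16],[24,0]]
[[1,7],[5,0],[13,16],[24,0]]
[[1,7],[5,0],[13,16],[24,0],[38,13],[41,0]]
[[1,7],[5,0],[13,16],[24,0],[26,11],[36,0],[38,13],[41,0]]
[[1,7],[5,0],[6,6],[8,0],[13,16],[24,0],[26,11],[36,0],[38,13],[41,0]]
[[1,7],[5,0],[6,6],[8,2],[13,16],[24,0],[26,11],[36,0],[38,13],[41,0]]
[[1,7],[8,2],[13,16],[24,0],[26,11],[36,0],[38,13],[41,0]]
[[1,7],[8,2],[13,16],[24,0],[26,11],[36,5],[38,13],[41,0]]
[[1,7],[8,13],[12,2],[13,16],[24,0],[26,11],[36,5],[38,13],[41,0]]
[[1,7],[8,13],[12,2],[13,16],[24,0],[26,11],[36,5],[38,13],[41,0]]
[[1,7],[8,13],[12,2],[13,16],[17,17],[22,16],[24,0],[26,11],[36,5],[38,13],[41,0]]
[[1,7],[8,13],[12,2],[13,16],[17,17],[22,16],[24,0],[26,11],[36,5],[38,13],[41,0]]
[[1,16],[2,7],[8,13],[12,2],[13,16],[17,17],[22,16],[24,0],[26,11],[36,5],[38,13],[41,0]]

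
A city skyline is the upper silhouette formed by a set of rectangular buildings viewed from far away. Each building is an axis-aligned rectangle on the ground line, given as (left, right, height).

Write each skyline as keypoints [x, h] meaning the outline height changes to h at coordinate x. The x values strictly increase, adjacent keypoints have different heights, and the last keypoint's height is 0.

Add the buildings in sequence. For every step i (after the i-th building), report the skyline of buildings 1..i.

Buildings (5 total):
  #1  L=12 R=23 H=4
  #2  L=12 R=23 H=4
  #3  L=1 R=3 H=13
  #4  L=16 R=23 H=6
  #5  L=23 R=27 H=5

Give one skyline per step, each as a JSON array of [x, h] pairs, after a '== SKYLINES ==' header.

== SKYLINES ==
[[12,4],[23,0]]
[[12,4],[23,0]]
[[1,13],[3,0],[12,4],[23,0]]
[[1,13],[3,0],[12,4],[16,6],[23,0]]
[[1,13],[3,0],[12,4],[16,6],[23,5],[27,0]]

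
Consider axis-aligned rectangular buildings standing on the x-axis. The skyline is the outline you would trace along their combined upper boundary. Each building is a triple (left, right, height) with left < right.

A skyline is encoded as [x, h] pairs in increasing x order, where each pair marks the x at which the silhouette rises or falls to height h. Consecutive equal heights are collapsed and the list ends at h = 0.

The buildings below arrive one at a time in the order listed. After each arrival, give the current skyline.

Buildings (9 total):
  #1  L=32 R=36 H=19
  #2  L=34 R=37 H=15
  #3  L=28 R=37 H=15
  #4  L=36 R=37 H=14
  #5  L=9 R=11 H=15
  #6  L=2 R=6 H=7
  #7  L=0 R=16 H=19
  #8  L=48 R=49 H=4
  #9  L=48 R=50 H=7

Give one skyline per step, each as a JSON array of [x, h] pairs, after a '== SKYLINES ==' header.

== SKYLINES ==
[[32,19],[36,0]]
[[32,19],[36,15],[37,0]]
[[28,15],[32,19],[36,15],[37,0]]
[[28,15],[32,19],[36,15],[37,0]]
[[9,15],[11,0],[28,15],[32,19],[36,15],[37,0]]
[[2,7],[6,0],[9,15],[11,0],[28,15],[32,19],[36,15],[37,0]]
[[0,19],[16,0],[28,15],[32,19],[36,15],[37,0]]
[[0,19],[16,0],[28,15],[32,19],[36,15],[37,0],[48,4],[49,0]]
[[0,19],[16,0],[28,15],[32,19],[36,15],[37,0],[48,7],[50,0]]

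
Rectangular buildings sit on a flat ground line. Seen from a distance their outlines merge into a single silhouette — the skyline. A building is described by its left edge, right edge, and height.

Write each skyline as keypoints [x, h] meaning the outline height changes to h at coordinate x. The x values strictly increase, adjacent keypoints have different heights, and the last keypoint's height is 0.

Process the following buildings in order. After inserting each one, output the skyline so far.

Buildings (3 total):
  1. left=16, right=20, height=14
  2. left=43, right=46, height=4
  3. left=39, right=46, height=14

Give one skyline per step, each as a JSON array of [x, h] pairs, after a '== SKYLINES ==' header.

== SKYLINES ==
[[16,14],[20,0]]
[[16,14],[20,0],[43,4],[46,0]]
[[16,14],[20,0],[39,14],[46,0]]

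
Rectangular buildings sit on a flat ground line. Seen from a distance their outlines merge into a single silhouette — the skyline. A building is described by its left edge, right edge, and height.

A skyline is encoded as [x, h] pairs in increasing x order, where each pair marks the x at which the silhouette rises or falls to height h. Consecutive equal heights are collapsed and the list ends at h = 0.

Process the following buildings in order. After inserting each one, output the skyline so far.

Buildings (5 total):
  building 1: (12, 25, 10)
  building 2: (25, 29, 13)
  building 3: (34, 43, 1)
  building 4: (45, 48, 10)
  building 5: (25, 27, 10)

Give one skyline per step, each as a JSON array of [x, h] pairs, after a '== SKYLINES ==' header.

== SKYLINES ==
[[12,10],[25,0]]
[[12,10],[25,13],[29,0]]
[[12,10],[25,13],[29,0],[34,1],[43,0]]
[[12,10],[25,13],[29,0],[34,1],[43,0],[45,10],[48,0]]
[[12,10],[25,13],[29,0],[34,1],[43,0],[45,10],[48,0]]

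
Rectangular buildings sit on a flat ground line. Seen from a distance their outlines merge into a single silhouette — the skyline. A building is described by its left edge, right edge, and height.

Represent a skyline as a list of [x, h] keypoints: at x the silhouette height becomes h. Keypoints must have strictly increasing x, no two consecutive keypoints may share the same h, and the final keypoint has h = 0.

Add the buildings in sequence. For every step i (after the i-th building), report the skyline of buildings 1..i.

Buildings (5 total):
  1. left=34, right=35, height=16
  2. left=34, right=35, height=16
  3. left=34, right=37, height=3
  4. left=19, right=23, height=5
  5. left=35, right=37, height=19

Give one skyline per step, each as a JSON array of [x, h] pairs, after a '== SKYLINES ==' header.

== SKYLINES ==
[[34,16],[35,0]]
[[34,16],[35,0]]
[[34,16],[35,3],[37,0]]
[[19,5],[23,0],[34,16],[35,3],[37,0]]
[[19,5],[23,0],[34,16],[35,19],[37,0]]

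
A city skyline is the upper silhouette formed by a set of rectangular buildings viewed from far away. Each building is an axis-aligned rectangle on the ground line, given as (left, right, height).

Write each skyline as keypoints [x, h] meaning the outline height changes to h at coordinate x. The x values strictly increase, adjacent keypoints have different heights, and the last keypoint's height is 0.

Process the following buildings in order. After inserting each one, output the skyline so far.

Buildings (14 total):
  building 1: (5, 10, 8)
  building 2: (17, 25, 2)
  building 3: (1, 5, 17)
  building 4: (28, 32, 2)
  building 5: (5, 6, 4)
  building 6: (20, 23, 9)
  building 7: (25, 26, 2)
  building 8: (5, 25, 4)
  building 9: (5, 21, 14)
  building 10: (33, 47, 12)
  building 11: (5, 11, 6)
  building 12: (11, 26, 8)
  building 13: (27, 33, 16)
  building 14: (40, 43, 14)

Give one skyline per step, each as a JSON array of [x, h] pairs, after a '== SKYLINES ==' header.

== SKYLINES ==
[[5,8],[10,0]]
[[5,8],[10,0],[17,2],[25,0]]
[[1,17],[5,8],[10,0],[17,2],[25,0]]
[[1,17],[5,8],[10,0],[17,2],[25,0],[28,2],[32,0]]
[[1,17],[5,8],[10,0],[17,2],[25,0],[28,2],[32,0]]
[[1,17],[5,8],[10,0],[17,2],[20,9],[23,2],[25,0],[28,2],[32,0]]
[[1,17],[5,8],[10,0],[17,2],[20,9],[23,2],[26,0],[28,2],[32,0]]
[[1,17],[5,8],[10,4],[20,9],[23,4],[25,2],[26,0],[28,2],[32,0]]
[[1,17],[5,14],[21,9],[23,4],[25,2],[26,0],[28,2],[32,0]]
[[1,17],[5,14],[21,9],[23,4],[25,2],[26,0],[28,2],[32,0],[33,12],[47,0]]
[[1,17],[5,14],[21,9],[23,4],[25,2],[26,0],[28,2],[32,0],[33,12],[47,0]]
[[1,17],[5,14],[21,9],[23,8],[26,0],[28,2],[32,0],[33,12],[47,0]]
[[1,17],[5,14],[21,9],[23,8],[26,0],[27,16],[33,12],[47,0]]
[[1,17],[5,14],[21,9],[23,8],[26,0],[27,16],[33,12],[40,14],[43,12],[47,0]]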